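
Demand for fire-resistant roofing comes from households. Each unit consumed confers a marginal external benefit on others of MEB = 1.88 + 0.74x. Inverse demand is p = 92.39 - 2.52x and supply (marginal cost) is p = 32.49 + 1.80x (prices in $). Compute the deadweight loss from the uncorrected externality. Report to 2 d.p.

DWL = $20.59

Market equilibrium (private): 32.49 + 1.80x = 92.39 - 2.52x → x_m = 13.8657.
Social marginal benefit = demand + MEB = 94.27 - 1.78x.
Set SMB = MC: 94.27 - 1.78x = 32.49 + 1.80x → x* = 17.2570.
The loss is the area between SMB and MC from x* to x_m; with linear curves that's a triangle of height MEB(x_m).
DWL = ½ × 3.3913 × 12.1406 = 20.5862.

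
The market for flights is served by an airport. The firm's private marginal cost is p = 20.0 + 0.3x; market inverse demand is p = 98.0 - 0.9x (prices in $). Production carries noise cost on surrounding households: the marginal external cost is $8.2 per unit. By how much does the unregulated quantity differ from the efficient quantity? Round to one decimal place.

Market equilibrium (private): 20.0 + 0.3x = 98.0 - 0.9x → x_m = 65.0000.
Social marginal cost = private MC + MEC = 28.2 + 0.3x.
Set SMC = demand: 28.2 + 0.3x = 98.0 - 0.9x → x* = 58.1667.
Gap = |65.0000 − 58.1667| = 6.8333.

6.8 units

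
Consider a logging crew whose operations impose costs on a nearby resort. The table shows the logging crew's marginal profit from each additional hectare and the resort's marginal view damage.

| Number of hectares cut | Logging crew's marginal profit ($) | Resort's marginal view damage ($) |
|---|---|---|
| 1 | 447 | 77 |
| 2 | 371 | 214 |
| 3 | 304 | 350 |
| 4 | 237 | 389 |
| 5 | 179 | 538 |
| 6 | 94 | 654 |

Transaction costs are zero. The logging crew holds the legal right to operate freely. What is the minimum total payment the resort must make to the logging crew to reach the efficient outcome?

$814

Left alone the logging crew would choose level 6 (marginal profit stays positive).
Efficient level: k* = 2 (marginal profit ≥ marginal view damage through 2).
The resort must at least cover the logging crew's forgone profit from cutting 6→2: 304 + 237 + 179 + 94 = 814.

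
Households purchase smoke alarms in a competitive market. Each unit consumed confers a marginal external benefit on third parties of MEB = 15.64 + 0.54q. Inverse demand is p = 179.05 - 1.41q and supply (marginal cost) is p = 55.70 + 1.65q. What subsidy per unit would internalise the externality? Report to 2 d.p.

subsidy = 45.42 per unit

Social marginal benefit = demand + MEB = 194.69 - 0.87q.
Set SMB = MC: 194.69 - 0.87q = 55.70 + 1.65q → q* = 55.1548.
The Pigouvian subsidy equals MEB at q*: 15.64 + 0.54×55.1548 = 45.4236.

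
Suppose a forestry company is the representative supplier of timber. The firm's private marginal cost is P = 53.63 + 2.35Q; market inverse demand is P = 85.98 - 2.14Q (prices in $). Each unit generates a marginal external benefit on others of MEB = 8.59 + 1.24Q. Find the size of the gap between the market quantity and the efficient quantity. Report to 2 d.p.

Market equilibrium (private): 53.63 + 2.35Q = 85.98 - 2.14Q → Q_m = 7.2049.
Social marginal cost = private MC − MEB = 45.04 + 1.11Q.
Set SMC = demand: 45.04 + 1.11Q = 85.98 - 2.14Q → Q* = 12.5969.
Gap = |7.2049 − 12.5969| = 5.3920.

5.39 units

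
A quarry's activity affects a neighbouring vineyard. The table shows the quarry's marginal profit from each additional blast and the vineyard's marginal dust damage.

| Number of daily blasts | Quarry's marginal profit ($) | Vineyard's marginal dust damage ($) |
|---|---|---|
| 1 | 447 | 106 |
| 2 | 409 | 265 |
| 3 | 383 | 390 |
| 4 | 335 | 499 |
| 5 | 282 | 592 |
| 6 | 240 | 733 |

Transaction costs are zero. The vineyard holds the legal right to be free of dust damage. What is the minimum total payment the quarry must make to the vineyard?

$371

Efficient level: marginal profit ≥ marginal dust damage through level 2, so k* = 2.
With the vineyard holding the right, the quarry must at least compensate total damage at k*: 106 + 265 = 371.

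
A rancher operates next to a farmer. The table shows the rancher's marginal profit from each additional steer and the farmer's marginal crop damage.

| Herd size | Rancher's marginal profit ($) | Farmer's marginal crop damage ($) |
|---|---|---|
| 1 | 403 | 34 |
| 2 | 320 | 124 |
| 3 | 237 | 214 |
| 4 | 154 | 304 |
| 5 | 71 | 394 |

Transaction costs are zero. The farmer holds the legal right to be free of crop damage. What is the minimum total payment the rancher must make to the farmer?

$372

Efficient level: marginal profit ≥ marginal crop damage through level 3, so k* = 3.
With the farmer holding the right, the rancher must at least compensate total damage at k*: 34 + 124 + 214 = 372.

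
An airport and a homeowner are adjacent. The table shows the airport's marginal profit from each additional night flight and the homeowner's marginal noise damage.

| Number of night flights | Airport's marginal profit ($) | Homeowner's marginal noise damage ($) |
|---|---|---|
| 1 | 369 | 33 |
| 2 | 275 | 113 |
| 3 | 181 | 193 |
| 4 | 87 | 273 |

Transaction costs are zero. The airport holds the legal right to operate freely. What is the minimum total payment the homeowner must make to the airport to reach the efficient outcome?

$268

Left alone the airport would choose level 4 (marginal profit stays positive).
Efficient level: k* = 2 (marginal profit ≥ marginal noise damage through 2).
The homeowner must at least cover the airport's forgone profit from cutting 4→2: 181 + 87 = 268.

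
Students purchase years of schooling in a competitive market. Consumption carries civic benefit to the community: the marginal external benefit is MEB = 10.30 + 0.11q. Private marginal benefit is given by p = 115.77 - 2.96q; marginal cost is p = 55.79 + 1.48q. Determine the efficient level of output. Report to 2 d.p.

Social marginal benefit = demand + MEB = 126.07 - 2.85q.
Set SMB = MC: 126.07 - 2.85q = 55.79 + 1.48q → q* = 16.2309.

q* = 16.23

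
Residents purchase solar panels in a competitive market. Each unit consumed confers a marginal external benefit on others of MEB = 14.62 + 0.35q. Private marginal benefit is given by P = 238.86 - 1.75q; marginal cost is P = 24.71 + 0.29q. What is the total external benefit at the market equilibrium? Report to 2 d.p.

Market equilibrium (private): 24.71 + 0.29q = 238.86 - 1.75q → q_m = 104.9755.
Total external benefit = ∫₀^{q_m} (14.62 + 0.35q) dq = 14.62×104.9755 + ½×0.35×104.9755² = 3463.2165.

3463.22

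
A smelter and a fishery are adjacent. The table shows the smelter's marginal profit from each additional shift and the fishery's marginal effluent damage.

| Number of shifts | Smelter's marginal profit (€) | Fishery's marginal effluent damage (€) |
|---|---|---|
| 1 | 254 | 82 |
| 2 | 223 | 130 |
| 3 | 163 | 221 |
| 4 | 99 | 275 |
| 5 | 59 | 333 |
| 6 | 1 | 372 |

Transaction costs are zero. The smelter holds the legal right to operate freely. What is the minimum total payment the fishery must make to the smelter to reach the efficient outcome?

€322

Left alone the smelter would choose level 6 (marginal profit stays positive).
Efficient level: k* = 2 (marginal profit ≥ marginal effluent damage through 2).
The fishery must at least cover the smelter's forgone profit from cutting 6→2: 163 + 99 + 59 + 1 = 322.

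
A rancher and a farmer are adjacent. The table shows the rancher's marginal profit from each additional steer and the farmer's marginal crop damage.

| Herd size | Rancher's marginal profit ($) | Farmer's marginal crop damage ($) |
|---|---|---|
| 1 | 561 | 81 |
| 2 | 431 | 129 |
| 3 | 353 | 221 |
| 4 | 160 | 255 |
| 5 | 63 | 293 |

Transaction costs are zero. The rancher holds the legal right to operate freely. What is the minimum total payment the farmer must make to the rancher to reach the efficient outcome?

$223

Left alone the rancher would choose level 5 (marginal profit stays positive).
Efficient level: k* = 3 (marginal profit ≥ marginal crop damage through 3).
The farmer must at least cover the rancher's forgone profit from cutting 5→3: 160 + 63 = 223.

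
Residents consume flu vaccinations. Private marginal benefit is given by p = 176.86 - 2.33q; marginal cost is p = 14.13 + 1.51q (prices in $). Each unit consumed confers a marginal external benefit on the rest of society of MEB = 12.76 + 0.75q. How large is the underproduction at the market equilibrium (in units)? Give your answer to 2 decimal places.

14.42 units

Market equilibrium (private): 14.13 + 1.51q = 176.86 - 2.33q → q_m = 42.3776.
Social marginal benefit = demand + MEB = 189.62 - 1.58q.
Set SMB = MC: 189.62 - 1.58q = 14.13 + 1.51q → q* = 56.7929.
Gap = |42.3776 − 56.7929| = 14.4153.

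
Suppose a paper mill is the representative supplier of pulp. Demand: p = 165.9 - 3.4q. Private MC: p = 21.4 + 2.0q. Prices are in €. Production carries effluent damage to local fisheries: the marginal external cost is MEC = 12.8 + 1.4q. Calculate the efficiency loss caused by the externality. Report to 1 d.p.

DWL = €185.8

Market equilibrium (private): 21.4 + 2.0q = 165.9 - 3.4q → q_m = 26.7593.
Social marginal cost = private MC + MEC = 34.2 + 3.4q.
Set SMC = demand: 34.2 + 3.4q = 165.9 - 3.4q → q* = 19.3676.
The welfare-loss triangle has base |q_m − q*| and height MEC(q_m) (the vertical gap between SMC and demand is zero at q* and MEC at q_m).
DWL = ½ × 7.3917 × 50.2630 = 185.7645.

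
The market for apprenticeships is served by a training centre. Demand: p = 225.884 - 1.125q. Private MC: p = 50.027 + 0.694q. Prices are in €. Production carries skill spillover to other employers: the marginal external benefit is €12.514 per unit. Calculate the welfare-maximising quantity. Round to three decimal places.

q* = 103.557

Social marginal cost = private MC − MEB = 37.513 + 0.694q.
Set SMC = demand: 37.513 + 0.694q = 225.884 - 1.125q → q* = 103.5574.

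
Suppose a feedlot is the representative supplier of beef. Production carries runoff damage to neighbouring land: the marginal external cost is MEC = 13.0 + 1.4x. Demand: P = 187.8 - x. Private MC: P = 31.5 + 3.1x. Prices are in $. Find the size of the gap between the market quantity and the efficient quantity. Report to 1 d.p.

Market equilibrium (private): 31.5 + 3.1x = 187.8 - x → x_m = 38.1220.
Social marginal cost = private MC + MEC = 44.5 + 4.5x.
Set SMC = demand: 44.5 + 4.5x = 187.8 - x → x* = 26.0545.
Gap = |38.1220 − 26.0545| = 12.0675.

12.1 units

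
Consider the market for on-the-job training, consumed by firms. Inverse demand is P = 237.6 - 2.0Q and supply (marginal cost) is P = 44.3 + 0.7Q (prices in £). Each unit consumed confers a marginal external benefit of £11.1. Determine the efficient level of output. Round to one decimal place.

Q* = 75.7

Social marginal benefit = demand + MEB = 248.7 - 2.0Q.
Set SMB = MC: 248.7 - 2.0Q = 44.3 + 0.7Q → Q* = 75.7037.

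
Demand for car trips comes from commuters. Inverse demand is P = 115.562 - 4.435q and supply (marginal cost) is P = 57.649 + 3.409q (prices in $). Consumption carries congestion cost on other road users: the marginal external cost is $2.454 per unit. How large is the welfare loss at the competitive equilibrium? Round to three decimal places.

Market equilibrium (private): 57.649 + 3.409q = 115.562 - 4.435q → q_m = 7.3831.
Social marginal benefit = demand − MEC = 113.108 - 4.435q.
Set SMB = MC: 113.108 - 4.435q = 57.649 + 3.409q → q* = 7.0702.
Between q* and q_m the wedge MC − SMB runs linearly from 0 to MEC(q_m), so the loss is a triangle.
DWL = ½ × 0.3129 × 2.4540 = 0.3839.

DWL = $0.384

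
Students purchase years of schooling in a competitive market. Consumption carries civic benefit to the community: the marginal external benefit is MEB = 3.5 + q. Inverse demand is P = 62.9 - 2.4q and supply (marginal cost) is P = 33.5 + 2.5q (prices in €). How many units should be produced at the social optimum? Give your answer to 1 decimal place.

q* = 8.4

Social marginal benefit = demand + MEB = 66.4 - 1.4q.
Set SMB = MC: 66.4 - 1.4q = 33.5 + 2.5q → q* = 8.4359.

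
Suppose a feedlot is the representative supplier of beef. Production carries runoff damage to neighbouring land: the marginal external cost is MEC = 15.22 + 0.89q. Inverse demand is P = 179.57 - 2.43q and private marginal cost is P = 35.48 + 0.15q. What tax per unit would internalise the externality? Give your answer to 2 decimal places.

tax = 48.27 per unit

Social marginal cost = private MC + MEC = 50.70 + 1.04q.
Set SMC = demand: 50.70 + 1.04q = 179.57 - 2.43q → q* = 37.1383.
The Pigouvian tax equals MEC at q*: 15.22 + 0.89×37.1383 = 48.2731.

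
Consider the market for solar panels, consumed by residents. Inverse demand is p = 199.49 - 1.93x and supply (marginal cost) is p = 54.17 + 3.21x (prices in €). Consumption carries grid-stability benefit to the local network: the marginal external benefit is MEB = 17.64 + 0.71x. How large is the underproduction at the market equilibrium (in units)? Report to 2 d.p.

Market equilibrium (private): 54.17 + 3.21x = 199.49 - 1.93x → x_m = 28.2724.
Social marginal benefit = demand + MEB = 217.13 - 1.22x.
Set SMB = MC: 217.13 - 1.22x = 54.17 + 3.21x → x* = 36.7856.
Gap = |28.2724 − 36.7856| = 8.5132.

8.51 units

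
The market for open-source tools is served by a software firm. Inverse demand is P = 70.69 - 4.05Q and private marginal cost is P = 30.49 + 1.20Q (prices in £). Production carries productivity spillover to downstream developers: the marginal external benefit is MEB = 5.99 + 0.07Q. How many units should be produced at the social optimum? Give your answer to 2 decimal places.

Q* = 8.92

Social marginal cost = private MC − MEB = 24.50 + 1.13Q.
Set SMC = demand: 24.50 + 1.13Q = 70.69 - 4.05Q → Q* = 8.9170.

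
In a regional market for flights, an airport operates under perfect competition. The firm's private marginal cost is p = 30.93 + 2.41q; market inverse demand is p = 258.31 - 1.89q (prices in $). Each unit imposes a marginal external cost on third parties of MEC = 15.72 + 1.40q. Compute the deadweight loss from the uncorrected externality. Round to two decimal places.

DWL = $706.60

Market equilibrium (private): 30.93 + 2.41q = 258.31 - 1.89q → q_m = 52.8791.
Social marginal cost = private MC + MEC = 46.65 + 3.81q.
Set SMC = demand: 46.65 + 3.81q = 258.31 - 1.89q → q* = 37.1333.
The welfare-loss triangle has base |q_m − q*| and height MEC(q_m) (the vertical gap between SMC and demand is zero at q* and MEC at q_m).
DWL = ½ × 15.7458 × 89.7507 = 706.5983.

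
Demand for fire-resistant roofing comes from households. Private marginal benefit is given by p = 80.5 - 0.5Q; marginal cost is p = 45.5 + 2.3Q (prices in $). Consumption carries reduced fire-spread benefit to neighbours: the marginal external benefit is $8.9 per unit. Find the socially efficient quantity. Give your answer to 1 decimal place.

Q* = 15.7

Social marginal benefit = demand + MEB = 89.4 - 0.5Q.
Set SMB = MC: 89.4 - 0.5Q = 45.5 + 2.3Q → Q* = 15.6786.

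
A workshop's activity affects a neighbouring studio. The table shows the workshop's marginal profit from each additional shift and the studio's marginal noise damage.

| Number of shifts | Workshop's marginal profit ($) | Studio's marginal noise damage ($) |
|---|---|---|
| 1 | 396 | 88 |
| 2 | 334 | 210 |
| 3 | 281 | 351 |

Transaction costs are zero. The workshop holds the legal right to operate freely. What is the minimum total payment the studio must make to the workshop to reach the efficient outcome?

$281

Left alone the workshop would choose level 3 (marginal profit stays positive).
Efficient level: k* = 2 (marginal profit ≥ marginal noise damage through 2).
The studio must at least cover the workshop's forgone profit from cutting 3→2: 281 = 281.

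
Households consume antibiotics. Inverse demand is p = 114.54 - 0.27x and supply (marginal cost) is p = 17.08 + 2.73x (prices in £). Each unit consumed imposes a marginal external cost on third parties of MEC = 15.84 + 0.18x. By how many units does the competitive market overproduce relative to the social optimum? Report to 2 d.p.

6.82 units

Market equilibrium (private): 17.08 + 2.73x = 114.54 - 0.27x → x_m = 32.4867.
Social marginal benefit = demand − MEC = 98.70 - 0.45x.
Set SMB = MC: 98.70 - 0.45x = 17.08 + 2.73x → x* = 25.6667.
Gap = |32.4867 − 25.6667| = 6.8200.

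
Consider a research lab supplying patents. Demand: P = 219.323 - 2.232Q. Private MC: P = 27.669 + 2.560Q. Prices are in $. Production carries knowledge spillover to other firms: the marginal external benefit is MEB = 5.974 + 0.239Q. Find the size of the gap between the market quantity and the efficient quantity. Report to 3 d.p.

Market equilibrium (private): 27.669 + 2.560Q = 219.323 - 2.232Q → Q_m = 39.9946.
Social marginal cost = private MC − MEB = 21.695 + 2.321Q.
Set SMC = demand: 21.695 + 2.321Q = 219.323 - 2.232Q → Q* = 43.4061.
Gap = |39.9946 − 43.4061| = 3.4115.

3.412 units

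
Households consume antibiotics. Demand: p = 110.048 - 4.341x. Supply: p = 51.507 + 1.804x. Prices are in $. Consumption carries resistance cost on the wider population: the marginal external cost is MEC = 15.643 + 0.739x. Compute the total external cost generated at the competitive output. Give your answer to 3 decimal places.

$182.559

Market equilibrium (private): 51.507 + 1.804x = 110.048 - 4.341x → x_m = 9.5266.
Total external cost = ∫₀^{x_m} (15.643 + 0.739x) dx = 15.643×9.5266 + ½×0.739×9.5266² = 182.5590.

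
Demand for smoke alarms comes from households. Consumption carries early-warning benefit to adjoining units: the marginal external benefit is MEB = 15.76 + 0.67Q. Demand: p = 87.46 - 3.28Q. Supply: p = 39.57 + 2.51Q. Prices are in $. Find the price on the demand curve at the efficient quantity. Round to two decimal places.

Social marginal benefit = demand + MEB = 103.22 - 2.61Q.
Set SMB = MC: 103.22 - 2.61Q = 39.57 + 2.51Q → Q* = 12.4316.
Consumer price on the demand curve at Q*: 87.46 − 3.28×12.4316 = 46.6844.

P = $46.68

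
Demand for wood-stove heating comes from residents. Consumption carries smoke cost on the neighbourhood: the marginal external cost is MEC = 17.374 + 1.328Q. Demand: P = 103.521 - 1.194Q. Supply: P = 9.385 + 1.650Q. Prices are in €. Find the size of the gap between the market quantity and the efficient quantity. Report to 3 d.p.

Market equilibrium (private): 9.385 + 1.650Q = 103.521 - 1.194Q → Q_m = 33.0999.
Social marginal benefit = demand − MEC = 86.147 - 2.522Q.
Set SMB = MC: 86.147 - 2.522Q = 9.385 + 1.650Q → Q* = 18.3993.
Gap = |33.0999 − 18.3993| = 14.7006.

14.701 units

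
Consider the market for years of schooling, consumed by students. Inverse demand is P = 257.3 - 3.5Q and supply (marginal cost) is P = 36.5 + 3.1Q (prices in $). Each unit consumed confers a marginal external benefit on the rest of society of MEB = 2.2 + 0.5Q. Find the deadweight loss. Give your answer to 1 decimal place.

DWL = $29.4

Market equilibrium (private): 36.5 + 3.1Q = 257.3 - 3.5Q → Q_m = 33.4545.
Social marginal benefit = demand + MEB = 259.5 - 3.0Q.
Set SMB = MC: 259.5 - 3.0Q = 36.5 + 3.1Q → Q* = 36.5574.
The welfare-loss triangle has base |Q_m − Q*| and height MEB(Q_m) (the vertical gap between SMB and MC is zero at Q* and MEB at Q_m).
DWL = ½ × 3.1029 × 18.9273 = 29.3648.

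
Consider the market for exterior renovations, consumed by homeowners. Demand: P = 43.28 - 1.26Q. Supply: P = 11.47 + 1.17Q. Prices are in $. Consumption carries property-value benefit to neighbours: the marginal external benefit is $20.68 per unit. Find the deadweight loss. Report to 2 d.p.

DWL = $88.00

Market equilibrium (private): 11.47 + 1.17Q = 43.28 - 1.26Q → Q_m = 13.0905.
Social marginal benefit = demand + MEB = 63.96 - 1.26Q.
Set SMB = MC: 63.96 - 1.26Q = 11.47 + 1.17Q → Q* = 21.6008.
The welfare-loss triangle has base |Q_m − Q*| and height MEB(Q_m) (the vertical gap between SMB and MC is zero at Q* and MEB at Q_m).
DWL = ½ × 8.5103 × 20.6800 = 87.9965.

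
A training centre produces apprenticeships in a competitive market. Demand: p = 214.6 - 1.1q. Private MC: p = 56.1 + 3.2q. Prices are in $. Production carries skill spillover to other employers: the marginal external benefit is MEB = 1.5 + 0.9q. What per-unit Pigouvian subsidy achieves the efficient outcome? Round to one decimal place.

subsidy = $43.9 per unit

Social marginal cost = private MC − MEB = 54.6 + 2.3q.
Set SMC = demand: 54.6 + 2.3q = 214.6 - 1.1q → q* = 47.0588.
The Pigouvian subsidy equals MEB at q*: 1.5 + 0.9×47.0588 = 43.8529.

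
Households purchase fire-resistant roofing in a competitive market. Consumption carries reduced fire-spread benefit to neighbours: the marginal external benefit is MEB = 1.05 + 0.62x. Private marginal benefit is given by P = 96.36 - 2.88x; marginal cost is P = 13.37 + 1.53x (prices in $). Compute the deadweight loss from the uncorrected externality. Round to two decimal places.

DWL = $21.34

Market equilibrium (private): 13.37 + 1.53x = 96.36 - 2.88x → x_m = 18.8186.
Social marginal benefit = demand + MEB = 97.41 - 2.26x.
Set SMB = MC: 97.41 - 2.26x = 13.37 + 1.53x → x* = 22.1741.
The welfare-loss triangle has base |x_m − x*| and height MEB(x_m) (the vertical gap between SMB and MC is zero at x* and MEB at x_m).
DWL = ½ × 3.3555 × 12.7175 = 21.3368.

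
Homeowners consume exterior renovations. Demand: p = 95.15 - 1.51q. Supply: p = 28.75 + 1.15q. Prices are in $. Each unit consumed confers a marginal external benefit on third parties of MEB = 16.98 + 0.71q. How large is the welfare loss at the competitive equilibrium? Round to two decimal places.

Market equilibrium (private): 28.75 + 1.15q = 95.15 - 1.51q → q_m = 24.9624.
Social marginal benefit = demand + MEB = 112.13 - 0.80q.
Set SMB = MC: 112.13 - 0.80q = 28.75 + 1.15q → q* = 42.7590.
Height of the DWL triangle at q_m is SMB(q_m) − MC(q_m) = MEB(q_m) = 34.7033.
DWL = ½ × 17.7966 × 34.7033 = 308.8004.

DWL = $308.80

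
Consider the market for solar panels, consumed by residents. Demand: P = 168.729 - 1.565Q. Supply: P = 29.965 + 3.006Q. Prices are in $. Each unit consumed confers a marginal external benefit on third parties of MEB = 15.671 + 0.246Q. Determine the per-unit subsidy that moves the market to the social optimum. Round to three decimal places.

subsidy = $24.455 per unit

Social marginal benefit = demand + MEB = 184.400 - 1.319Q.
Set SMB = MC: 184.400 - 1.319Q = 29.965 + 3.006Q → Q* = 35.7075.
The Pigouvian subsidy equals MEB at Q*: 15.671 + 0.246×35.7075 = 24.4550.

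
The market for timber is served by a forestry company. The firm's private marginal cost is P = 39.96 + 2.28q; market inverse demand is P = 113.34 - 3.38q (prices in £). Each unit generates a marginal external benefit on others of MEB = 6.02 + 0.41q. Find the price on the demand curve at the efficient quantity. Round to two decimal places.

P = £62.22

Social marginal cost = private MC − MEB = 33.94 + 1.87q.
Set SMC = demand: 33.94 + 1.87q = 113.34 - 3.38q → q* = 15.1238.
Consumer price on the demand curve at q*: 113.34 − 3.38×15.1238 = 62.2216.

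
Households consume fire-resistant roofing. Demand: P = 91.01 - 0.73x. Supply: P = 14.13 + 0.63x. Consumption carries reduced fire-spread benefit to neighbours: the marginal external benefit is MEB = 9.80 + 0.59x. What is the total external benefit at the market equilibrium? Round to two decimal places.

1496.68

Market equilibrium (private): 14.13 + 0.63x = 91.01 - 0.73x → x_m = 56.5294.
Total external benefit = ∫₀^{x_m} (9.80 + 0.59x) dx = 9.80×56.5294 + ½×0.59×56.5294² = 1496.6822.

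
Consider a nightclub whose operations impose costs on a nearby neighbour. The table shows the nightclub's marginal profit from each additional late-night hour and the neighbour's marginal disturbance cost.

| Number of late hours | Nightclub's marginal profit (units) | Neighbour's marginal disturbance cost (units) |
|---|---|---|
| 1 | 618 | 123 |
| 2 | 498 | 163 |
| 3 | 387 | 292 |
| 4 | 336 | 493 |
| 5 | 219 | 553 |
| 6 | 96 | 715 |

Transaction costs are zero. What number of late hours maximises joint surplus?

Bargaining reaches the level where marginal profit last exceeds marginal disturbance cost.
That holds through level 3 (387 ≥ 292) but not at 4 (336 < 493).

3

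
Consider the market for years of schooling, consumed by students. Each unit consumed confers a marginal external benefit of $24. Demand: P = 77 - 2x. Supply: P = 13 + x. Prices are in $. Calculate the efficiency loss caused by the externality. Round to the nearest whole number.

Market equilibrium (private): 13 + x = 77 - 2x → x_m = 21.3333.
Social marginal benefit = demand + MEB = 101 - 2x.
Set SMB = MC: 101 - 2x = 13 + x → x* = 29.3333.
The loss is the area between SMB and MC from x* to x_m; with linear curves that's a triangle of height MEB(x_m).
DWL = ½ × 8.0000 × 24.0000 = 96.0000.

DWL = $96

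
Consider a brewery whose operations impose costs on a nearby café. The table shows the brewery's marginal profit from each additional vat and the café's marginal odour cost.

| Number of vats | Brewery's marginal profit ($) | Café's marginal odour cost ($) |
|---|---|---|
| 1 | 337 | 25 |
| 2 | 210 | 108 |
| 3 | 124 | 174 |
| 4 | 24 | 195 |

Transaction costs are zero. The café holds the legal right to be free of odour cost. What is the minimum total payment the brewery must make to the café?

Efficient level: marginal profit ≥ marginal odour cost through level 2, so k* = 2.
With the café holding the right, the brewery must at least compensate total damage at k*: 25 + 108 = 133.

$133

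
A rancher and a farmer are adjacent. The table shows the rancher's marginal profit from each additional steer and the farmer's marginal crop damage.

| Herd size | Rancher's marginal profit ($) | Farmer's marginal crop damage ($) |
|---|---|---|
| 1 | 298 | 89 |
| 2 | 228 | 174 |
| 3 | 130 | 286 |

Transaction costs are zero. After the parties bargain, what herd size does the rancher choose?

Bargaining reaches the level where marginal profit last exceeds marginal crop damage.
That holds through level 2 (228 ≥ 174) but not at 3 (130 < 286).

2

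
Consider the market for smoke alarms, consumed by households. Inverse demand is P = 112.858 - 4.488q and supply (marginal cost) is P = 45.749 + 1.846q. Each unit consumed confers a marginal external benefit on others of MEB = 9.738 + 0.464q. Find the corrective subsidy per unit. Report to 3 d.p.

Social marginal benefit = demand + MEB = 122.596 - 4.024q.
Set SMB = MC: 122.596 - 4.024q = 45.749 + 1.846q → q* = 13.0915.
The Pigouvian subsidy equals MEB at q*: 9.738 + 0.464×13.0915 = 15.8125.

subsidy = 15.812 per unit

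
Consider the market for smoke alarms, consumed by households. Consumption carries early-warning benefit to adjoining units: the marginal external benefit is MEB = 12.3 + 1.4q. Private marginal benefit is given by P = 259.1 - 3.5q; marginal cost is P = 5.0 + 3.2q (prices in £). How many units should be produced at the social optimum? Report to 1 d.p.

q* = 50.3

Social marginal benefit = demand + MEB = 271.4 - 2.1q.
Set SMB = MC: 271.4 - 2.1q = 5.0 + 3.2q → q* = 50.2642.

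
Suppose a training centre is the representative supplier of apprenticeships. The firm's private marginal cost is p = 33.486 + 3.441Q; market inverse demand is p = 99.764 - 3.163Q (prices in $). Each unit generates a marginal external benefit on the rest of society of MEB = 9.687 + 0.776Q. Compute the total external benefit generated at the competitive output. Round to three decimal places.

$136.299

Market equilibrium (private): 33.486 + 3.441Q = 99.764 - 3.163Q → Q_m = 10.0360.
Total external benefit = ∫₀^{Q_m} (9.687 + 0.776Q) dQ = 9.687×10.0360 + ½×0.776×10.0360² = 136.2986.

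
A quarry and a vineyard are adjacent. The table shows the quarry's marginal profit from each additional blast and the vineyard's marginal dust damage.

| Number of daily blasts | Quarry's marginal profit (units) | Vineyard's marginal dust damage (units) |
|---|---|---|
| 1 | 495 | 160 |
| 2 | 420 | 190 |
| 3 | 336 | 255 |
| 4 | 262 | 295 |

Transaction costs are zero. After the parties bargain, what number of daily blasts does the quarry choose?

Bargaining reaches the level where marginal profit last exceeds marginal dust damage.
That holds through level 3 (336 ≥ 255) but not at 4 (262 < 295).

3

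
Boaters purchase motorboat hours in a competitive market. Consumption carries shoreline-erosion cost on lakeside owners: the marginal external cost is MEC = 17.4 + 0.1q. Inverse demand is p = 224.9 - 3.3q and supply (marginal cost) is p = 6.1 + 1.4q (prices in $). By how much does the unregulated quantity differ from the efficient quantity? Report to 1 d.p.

4.6 units

Market equilibrium (private): 6.1 + 1.4q = 224.9 - 3.3q → q_m = 46.5532.
Social marginal benefit = demand − MEC = 207.5 - 3.4q.
Set SMB = MC: 207.5 - 3.4q = 6.1 + 1.4q → q* = 41.9583.
Gap = |46.5532 − 41.9583| = 4.5949.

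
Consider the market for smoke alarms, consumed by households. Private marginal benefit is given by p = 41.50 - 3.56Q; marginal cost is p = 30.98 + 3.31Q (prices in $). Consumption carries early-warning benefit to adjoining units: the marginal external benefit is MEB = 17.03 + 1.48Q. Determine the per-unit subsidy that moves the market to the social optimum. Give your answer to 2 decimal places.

Social marginal benefit = demand + MEB = 58.53 - 2.08Q.
Set SMB = MC: 58.53 - 2.08Q = 30.98 + 3.31Q → Q* = 5.1113.
The Pigouvian subsidy equals MEB at Q*: 17.03 + 1.48×5.1113 = 24.5947.

subsidy = $24.59 per unit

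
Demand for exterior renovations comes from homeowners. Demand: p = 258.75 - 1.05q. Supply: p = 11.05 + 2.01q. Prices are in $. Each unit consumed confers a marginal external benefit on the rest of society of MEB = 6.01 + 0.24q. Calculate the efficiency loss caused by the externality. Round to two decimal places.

Market equilibrium (private): 11.05 + 2.01q = 258.75 - 1.05q → q_m = 80.9477.
Social marginal benefit = demand + MEB = 264.76 - 0.81q.
Set SMB = MC: 264.76 - 0.81q = 11.05 + 2.01q → q* = 89.9681.
The loss is the area between SMB and MC from q* to q_m; with linear curves that's a triangle of height MEB(q_m).
DWL = ½ × 9.0204 × 25.4375 = 114.7282.

DWL = $114.73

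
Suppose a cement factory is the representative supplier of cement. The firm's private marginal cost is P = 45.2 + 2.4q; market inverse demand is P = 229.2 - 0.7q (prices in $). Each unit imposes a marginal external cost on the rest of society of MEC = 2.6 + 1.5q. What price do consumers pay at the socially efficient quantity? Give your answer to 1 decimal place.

Social marginal cost = private MC + MEC = 47.8 + 3.9q.
Set SMC = demand: 47.8 + 3.9q = 229.2 - 0.7q → q* = 39.4348.
Consumer price on the demand curve at q*: 229.2 − 0.7×39.4348 = 201.5956.

P = $201.6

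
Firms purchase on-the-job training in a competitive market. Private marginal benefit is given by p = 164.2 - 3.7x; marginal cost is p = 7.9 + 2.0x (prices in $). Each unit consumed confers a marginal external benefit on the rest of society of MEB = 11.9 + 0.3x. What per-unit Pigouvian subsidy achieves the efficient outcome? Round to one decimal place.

Social marginal benefit = demand + MEB = 176.1 - 3.4x.
Set SMB = MC: 176.1 - 3.4x = 7.9 + 2.0x → x* = 31.1481.
The Pigouvian subsidy equals MEB at x*: 11.9 + 0.3×31.1481 = 21.2444.

subsidy = $21.2 per unit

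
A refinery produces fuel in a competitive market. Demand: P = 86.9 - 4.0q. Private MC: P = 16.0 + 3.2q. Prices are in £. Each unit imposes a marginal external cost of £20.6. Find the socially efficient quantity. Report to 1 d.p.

q* = 7.0

Social marginal cost = private MC + MEC = 36.6 + 3.2q.
Set SMC = demand: 36.6 + 3.2q = 86.9 - 4.0q → q* = 6.9861.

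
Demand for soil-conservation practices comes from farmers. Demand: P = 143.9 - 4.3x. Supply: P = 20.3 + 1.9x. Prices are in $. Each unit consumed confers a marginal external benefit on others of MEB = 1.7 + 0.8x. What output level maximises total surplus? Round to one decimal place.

Social marginal benefit = demand + MEB = 145.6 - 3.5x.
Set SMB = MC: 145.6 - 3.5x = 20.3 + 1.9x → x* = 23.2037.

x* = 23.2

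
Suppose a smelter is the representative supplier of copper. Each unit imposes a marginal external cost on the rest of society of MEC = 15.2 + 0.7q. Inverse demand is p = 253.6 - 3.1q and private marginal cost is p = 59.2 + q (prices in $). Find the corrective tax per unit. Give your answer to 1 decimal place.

Social marginal cost = private MC + MEC = 74.4 + 1.7q.
Set SMC = demand: 74.4 + 1.7q = 253.6 - 3.1q → q* = 37.3333.
The Pigouvian tax equals MEC at q*: 15.2 + 0.7×37.3333 = 41.3333.

tax = $41.3 per unit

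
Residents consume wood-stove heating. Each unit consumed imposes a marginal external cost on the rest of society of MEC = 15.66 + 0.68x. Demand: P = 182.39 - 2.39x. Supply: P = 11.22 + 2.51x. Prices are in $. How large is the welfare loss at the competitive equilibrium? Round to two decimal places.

DWL = $139.20

Market equilibrium (private): 11.22 + 2.51x = 182.39 - 2.39x → x_m = 34.9327.
Social marginal benefit = demand − MEC = 166.73 - 3.07x.
Set SMB = MC: 166.73 - 3.07x = 11.22 + 2.51x → x* = 27.8692.
The loss is the area between SMB and MC from x* to x_m; with linear curves that's a triangle of height MEC(x_m).
DWL = ½ × 7.0635 × 39.4142 = 139.2011.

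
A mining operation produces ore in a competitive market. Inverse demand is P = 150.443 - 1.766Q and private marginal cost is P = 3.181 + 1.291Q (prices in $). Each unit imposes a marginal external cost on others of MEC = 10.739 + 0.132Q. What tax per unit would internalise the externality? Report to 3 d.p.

Social marginal cost = private MC + MEC = 13.920 + 1.423Q.
Set SMC = demand: 13.920 + 1.423Q = 150.443 - 1.766Q → Q* = 42.8106.
The Pigouvian tax equals MEC at Q*: 10.739 + 0.132×42.8106 = 16.3900.

tax = $16.390 per unit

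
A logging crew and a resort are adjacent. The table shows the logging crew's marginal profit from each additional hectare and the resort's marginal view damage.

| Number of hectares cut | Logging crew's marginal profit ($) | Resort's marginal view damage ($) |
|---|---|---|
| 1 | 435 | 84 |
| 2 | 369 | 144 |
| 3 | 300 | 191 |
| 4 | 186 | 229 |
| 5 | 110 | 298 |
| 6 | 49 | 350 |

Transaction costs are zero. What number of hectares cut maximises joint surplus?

Bargaining reaches the level where marginal profit last exceeds marginal view damage.
That holds through level 3 (300 ≥ 191) but not at 4 (186 < 229).

3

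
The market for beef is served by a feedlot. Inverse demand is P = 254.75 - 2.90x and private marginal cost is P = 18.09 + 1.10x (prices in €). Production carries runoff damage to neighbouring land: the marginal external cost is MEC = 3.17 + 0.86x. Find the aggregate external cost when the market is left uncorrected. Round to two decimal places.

€1692.77

Market equilibrium (private): 18.09 + 1.10x = 254.75 - 2.90x → x_m = 59.1650.
Total external cost = ∫₀^{x_m} (3.17 + 0.86x) dx = 3.17×59.1650 + ½×0.86×59.1650² = 1692.7669.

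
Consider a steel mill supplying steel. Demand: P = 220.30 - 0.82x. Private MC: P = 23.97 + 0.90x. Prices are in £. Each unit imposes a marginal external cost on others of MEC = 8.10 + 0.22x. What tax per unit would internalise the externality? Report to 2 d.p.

tax = £29.45 per unit

Social marginal cost = private MC + MEC = 32.07 + 1.12x.
Set SMC = demand: 32.07 + 1.12x = 220.30 - 0.82x → x* = 97.0258.
The Pigouvian tax equals MEC at x*: 8.10 + 0.22×97.0258 = 29.4457.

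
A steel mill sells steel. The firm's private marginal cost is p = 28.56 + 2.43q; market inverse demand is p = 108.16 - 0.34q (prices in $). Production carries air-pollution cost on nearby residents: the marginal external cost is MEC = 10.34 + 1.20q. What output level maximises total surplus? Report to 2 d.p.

q* = 17.45

Social marginal cost = private MC + MEC = 38.90 + 3.63q.
Set SMC = demand: 38.90 + 3.63q = 108.16 - 0.34q → q* = 17.4458.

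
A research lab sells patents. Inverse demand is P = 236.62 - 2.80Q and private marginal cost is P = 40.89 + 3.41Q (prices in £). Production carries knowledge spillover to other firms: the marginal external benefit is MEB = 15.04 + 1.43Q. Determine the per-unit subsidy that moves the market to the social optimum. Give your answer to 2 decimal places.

subsidy = £78.09 per unit

Social marginal cost = private MC − MEB = 25.85 + 1.98Q.
Set SMC = demand: 25.85 + 1.98Q = 236.62 - 2.80Q → Q* = 44.0941.
The Pigouvian subsidy equals MEB at Q*: 15.04 + 1.43×44.0941 = 78.0946.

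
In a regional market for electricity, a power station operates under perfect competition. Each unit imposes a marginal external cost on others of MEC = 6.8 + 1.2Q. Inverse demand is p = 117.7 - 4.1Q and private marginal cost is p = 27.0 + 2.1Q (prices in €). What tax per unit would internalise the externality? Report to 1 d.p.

Social marginal cost = private MC + MEC = 33.8 + 3.3Q.
Set SMC = demand: 33.8 + 3.3Q = 117.7 - 4.1Q → Q* = 11.3378.
The Pigouvian tax equals MEC at Q*: 6.8 + 1.2×11.3378 = 20.4054.

tax = €20.4 per unit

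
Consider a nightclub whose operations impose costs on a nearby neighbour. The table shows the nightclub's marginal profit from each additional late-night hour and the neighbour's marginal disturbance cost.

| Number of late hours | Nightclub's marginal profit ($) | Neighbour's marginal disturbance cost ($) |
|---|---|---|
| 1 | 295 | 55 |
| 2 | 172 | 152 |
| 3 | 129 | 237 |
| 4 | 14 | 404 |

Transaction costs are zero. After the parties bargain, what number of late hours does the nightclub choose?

Bargaining reaches the level where marginal profit last exceeds marginal disturbance cost.
That holds through level 2 (172 ≥ 152) but not at 3 (129 < 237).

2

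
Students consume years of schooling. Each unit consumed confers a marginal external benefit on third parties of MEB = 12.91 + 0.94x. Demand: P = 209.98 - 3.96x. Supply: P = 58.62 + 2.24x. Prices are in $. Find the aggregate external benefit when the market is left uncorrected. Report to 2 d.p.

$595.29

Market equilibrium (private): 58.62 + 2.24x = 209.98 - 3.96x → x_m = 24.4129.
Total external benefit = ∫₀^{x_m} (12.91 + 0.94x) dx = 12.91×24.4129 + ½×0.94×24.4129² = 595.2857.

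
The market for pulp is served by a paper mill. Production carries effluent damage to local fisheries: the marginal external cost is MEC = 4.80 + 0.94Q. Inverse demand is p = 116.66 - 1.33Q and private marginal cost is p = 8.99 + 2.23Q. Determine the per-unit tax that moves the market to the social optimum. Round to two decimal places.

tax = 26.29 per unit

Social marginal cost = private MC + MEC = 13.79 + 3.17Q.
Set SMC = demand: 13.79 + 3.17Q = 116.66 - 1.33Q → Q* = 22.8600.
The Pigouvian tax equals MEC at Q*: 4.80 + 0.94×22.8600 = 26.2884.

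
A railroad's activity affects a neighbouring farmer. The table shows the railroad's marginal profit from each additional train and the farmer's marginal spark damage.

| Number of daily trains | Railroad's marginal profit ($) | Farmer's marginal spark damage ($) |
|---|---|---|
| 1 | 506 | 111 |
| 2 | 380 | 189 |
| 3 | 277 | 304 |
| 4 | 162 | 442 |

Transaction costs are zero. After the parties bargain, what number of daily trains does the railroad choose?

2

Bargaining reaches the level where marginal profit last exceeds marginal spark damage.
That holds through level 2 (380 ≥ 189) but not at 3 (277 < 304).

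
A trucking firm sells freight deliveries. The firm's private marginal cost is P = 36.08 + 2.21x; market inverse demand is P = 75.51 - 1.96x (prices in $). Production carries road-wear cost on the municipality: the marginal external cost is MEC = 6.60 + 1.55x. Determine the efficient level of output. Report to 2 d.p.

Social marginal cost = private MC + MEC = 42.68 + 3.76x.
Set SMC = demand: 42.68 + 3.76x = 75.51 - 1.96x → x* = 5.7395.

x* = 5.74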